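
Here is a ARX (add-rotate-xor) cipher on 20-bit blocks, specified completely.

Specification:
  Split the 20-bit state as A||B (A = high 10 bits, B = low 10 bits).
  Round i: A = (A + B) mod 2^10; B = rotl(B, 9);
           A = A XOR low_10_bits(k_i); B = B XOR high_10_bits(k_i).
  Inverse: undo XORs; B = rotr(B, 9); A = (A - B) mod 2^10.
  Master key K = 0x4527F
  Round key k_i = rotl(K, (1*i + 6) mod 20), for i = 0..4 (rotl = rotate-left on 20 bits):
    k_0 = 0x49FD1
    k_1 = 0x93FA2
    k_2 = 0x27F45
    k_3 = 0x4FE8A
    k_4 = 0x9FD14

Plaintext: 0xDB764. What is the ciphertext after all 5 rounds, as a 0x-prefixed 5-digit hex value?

s_0 = plaintext = 0xDB764
s_1 = Round(s_0, k_0) = 0x40095
s_2 = Round(s_1, k_1) = 0x8DC05
s_3 = Round(s_2, k_2) = 0x5E69D
s_4 = Round(s_3, k_3) = 0xA7271
s_5 = Round(s_4, k_4) = 0x06547

0x06547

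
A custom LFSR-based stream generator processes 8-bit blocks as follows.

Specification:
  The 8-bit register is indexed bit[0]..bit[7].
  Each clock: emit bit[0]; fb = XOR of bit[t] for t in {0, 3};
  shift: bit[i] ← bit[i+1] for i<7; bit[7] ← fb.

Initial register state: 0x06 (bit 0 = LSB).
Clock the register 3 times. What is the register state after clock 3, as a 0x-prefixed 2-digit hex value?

0xC0

reg_0 = 0x06
clock 1: out=0, reg = 0x03
clock 2: out=1, reg = 0x81
clock 3: out=1, reg = 0xC0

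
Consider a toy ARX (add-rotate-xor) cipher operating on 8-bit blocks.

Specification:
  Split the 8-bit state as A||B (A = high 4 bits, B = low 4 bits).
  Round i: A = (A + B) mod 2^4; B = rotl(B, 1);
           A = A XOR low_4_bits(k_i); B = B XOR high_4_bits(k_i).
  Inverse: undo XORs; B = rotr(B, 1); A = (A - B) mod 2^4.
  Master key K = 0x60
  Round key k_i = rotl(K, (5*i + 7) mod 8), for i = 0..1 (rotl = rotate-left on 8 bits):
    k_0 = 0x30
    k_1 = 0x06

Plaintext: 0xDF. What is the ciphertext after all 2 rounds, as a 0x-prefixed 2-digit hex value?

s_0 = plaintext = 0xDF
s_1 = Round(s_0, k_0) = 0xCC
s_2 = Round(s_1, k_1) = 0xE9

0xE9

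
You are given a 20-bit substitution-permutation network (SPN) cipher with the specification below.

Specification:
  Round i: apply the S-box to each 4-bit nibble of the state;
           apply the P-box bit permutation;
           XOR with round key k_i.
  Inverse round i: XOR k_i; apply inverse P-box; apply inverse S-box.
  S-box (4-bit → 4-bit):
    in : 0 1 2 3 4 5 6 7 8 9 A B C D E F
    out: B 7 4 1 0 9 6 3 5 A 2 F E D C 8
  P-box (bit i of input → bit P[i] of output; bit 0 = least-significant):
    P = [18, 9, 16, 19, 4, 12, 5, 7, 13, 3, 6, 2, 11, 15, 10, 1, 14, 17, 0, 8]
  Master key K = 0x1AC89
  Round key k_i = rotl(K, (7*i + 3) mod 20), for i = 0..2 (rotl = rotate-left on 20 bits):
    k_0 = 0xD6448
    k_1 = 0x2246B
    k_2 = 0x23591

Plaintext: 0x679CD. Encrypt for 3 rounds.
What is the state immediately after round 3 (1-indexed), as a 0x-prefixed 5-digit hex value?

0x230A0

s_0 = plaintext = 0x679CD
s_1 = Round(s_0, k_0) = 0x2FCE5
s_2 = Round(s_1, k_1) = 0xE2484
s_3 = Round(s_2, k_2) = 0x230A0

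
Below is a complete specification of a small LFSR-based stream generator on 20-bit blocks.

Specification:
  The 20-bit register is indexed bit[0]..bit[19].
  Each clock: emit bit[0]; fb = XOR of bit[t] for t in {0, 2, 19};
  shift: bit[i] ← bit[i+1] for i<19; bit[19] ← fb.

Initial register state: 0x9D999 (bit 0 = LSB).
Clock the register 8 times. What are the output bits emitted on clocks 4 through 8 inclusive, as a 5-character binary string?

reg_0 = 0x9D999
clock 1: out=1, reg = 0x4ECCC
clock 2: out=0, reg = 0xA7666
clock 3: out=0, reg = 0x53B33
clock 4: out=1, reg = 0xA9D99
clock 5: out=1, reg = 0x54ECC
clock 6: out=0, reg = 0xAA766
clock 7: out=0, reg = 0x553B3
clock 8: out=1, reg = 0xAA9D9

11001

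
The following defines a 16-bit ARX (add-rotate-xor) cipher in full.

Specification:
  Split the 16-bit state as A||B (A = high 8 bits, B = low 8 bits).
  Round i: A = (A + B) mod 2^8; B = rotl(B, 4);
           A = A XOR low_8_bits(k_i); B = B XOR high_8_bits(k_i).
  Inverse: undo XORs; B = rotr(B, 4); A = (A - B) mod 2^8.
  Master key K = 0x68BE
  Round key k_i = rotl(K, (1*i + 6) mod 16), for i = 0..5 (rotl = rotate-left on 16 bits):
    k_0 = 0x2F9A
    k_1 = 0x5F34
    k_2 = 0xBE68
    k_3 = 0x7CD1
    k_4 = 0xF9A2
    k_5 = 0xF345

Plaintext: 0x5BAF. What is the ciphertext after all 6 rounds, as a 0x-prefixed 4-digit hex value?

0x9AF9

s_0 = plaintext = 0x5BAF
s_1 = Round(s_0, k_0) = 0x90D5
s_2 = Round(s_1, k_1) = 0x5102
s_3 = Round(s_2, k_2) = 0x3B9E
s_4 = Round(s_3, k_3) = 0x0895
s_5 = Round(s_4, k_4) = 0x3FA0
s_6 = Round(s_5, k_5) = 0x9AF9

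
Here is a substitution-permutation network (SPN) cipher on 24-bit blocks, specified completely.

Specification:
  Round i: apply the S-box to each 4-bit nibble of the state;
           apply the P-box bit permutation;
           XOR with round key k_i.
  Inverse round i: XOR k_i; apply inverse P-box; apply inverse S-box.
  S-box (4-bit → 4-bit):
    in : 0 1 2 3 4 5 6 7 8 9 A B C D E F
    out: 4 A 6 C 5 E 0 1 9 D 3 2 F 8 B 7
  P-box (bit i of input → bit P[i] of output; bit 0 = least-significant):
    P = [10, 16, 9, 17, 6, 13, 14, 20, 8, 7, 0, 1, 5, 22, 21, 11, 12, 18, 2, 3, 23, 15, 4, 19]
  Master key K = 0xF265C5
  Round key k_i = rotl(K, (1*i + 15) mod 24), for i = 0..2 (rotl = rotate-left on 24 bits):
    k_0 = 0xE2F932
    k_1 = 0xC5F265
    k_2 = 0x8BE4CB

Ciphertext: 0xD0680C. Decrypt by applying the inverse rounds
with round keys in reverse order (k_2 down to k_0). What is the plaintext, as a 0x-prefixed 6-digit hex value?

0x09AF4E

s_0 = ciphertext = 0xD0680C
s_1 = InvRound(s_0, k_2) = 0x10158E
s_2 = InvRound(s_1, k_1) = 0xA1ACCF
s_3 = InvRound(s_2, k_0) = 0x09AF4E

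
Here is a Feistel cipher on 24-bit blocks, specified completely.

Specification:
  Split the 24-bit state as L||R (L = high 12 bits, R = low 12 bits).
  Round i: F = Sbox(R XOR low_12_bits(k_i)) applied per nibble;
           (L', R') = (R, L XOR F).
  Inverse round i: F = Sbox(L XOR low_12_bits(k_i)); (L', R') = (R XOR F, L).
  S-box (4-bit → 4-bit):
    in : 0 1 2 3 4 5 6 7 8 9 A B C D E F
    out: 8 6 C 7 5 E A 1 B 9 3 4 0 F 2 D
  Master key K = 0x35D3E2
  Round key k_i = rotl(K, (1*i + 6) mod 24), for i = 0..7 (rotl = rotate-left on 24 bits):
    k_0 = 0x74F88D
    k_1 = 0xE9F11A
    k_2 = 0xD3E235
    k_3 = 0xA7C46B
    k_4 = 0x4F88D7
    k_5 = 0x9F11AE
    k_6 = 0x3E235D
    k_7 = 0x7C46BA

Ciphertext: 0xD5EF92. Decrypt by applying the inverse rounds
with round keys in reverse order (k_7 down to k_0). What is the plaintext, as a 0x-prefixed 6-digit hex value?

s_0 = ciphertext = 0xD5EF92
s_1 = InvRound(s_0, k_7) = 0xBB7D5E
s_2 = InvRound(s_1, k_6) = 0x67DBB7
s_3 = InvRound(s_2, k_5) = 0xA4067D
s_4 = InvRound(s_3, k_4) = 0xAECA40
s_5 = InvRound(s_4, k_3) = 0x8F1AEC
s_6 = InvRound(s_5, k_2) = 0x9E98F1
s_7 = InvRound(s_6, k_1) = 0x3269E9
s_8 = InvRound(s_7, k_0) = 0xDDD326

0xDDD326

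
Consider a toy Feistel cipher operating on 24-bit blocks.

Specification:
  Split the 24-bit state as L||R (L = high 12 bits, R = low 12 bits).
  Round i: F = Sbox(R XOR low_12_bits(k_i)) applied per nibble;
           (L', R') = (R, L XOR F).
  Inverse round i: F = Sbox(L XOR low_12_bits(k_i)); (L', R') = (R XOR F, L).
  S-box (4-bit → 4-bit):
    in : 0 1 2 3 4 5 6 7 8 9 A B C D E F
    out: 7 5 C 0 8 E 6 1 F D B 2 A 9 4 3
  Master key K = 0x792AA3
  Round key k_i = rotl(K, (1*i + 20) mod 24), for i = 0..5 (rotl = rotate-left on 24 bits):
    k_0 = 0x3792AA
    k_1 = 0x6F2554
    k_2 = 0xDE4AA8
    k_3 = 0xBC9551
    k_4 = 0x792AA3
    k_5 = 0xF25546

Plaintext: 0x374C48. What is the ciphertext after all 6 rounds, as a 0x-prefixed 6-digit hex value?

s_0 = plaintext = 0x374C48
s_1 = Round(s_0, k_0) = 0xC48738
s_2 = Round(s_1, k_1) = 0x738022
s_3 = Round(s_2, k_2) = 0x022CC3
s_4 = Round(s_3, k_3) = 0xCC3DFE
s_5 = Round(s_4, k_4) = 0xDFED2A
s_6 = Round(s_5, k_5) = 0xD2A294

0xD2A294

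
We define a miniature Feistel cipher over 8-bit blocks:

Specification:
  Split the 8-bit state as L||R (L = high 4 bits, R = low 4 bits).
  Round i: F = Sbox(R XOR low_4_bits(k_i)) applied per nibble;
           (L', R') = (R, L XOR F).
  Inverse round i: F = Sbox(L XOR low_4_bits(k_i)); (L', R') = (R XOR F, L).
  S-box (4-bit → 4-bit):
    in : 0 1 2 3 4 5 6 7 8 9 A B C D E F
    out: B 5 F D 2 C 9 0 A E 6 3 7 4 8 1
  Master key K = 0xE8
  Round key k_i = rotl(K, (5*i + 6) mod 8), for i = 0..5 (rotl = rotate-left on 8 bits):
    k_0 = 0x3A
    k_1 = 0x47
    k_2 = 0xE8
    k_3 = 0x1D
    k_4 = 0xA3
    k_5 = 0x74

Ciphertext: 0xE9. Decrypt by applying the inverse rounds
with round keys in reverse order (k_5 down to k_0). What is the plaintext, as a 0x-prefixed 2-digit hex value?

s_0 = ciphertext = 0xE9
s_1 = InvRound(s_0, k_5) = 0xFE
s_2 = InvRound(s_1, k_4) = 0x9F
s_3 = InvRound(s_2, k_3) = 0xD9
s_4 = InvRound(s_3, k_2) = 0x5D
s_5 = InvRound(s_4, k_1) = 0x25
s_6 = InvRound(s_5, k_0) = 0xF2

0xF2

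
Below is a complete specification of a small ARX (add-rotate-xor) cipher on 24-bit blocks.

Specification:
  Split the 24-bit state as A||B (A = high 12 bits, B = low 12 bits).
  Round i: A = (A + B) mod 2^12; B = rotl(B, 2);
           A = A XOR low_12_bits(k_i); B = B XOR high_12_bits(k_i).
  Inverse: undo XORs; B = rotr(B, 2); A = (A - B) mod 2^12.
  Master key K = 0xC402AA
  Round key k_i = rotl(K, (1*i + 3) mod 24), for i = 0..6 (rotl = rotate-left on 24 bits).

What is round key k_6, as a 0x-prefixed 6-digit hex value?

0x055588

K = 0xC402AA
k_0 = rotl(K, (1*0+3) mod 24) = rotl(K, 3) = 0x201556
k_1 = rotl(K, (1*1+3) mod 24) = rotl(K, 4) = 0x402AAC
k_2 = rotl(K, (1*2+3) mod 24) = rotl(K, 5) = 0x805558
k_3 = rotl(K, (1*3+3) mod 24) = rotl(K, 6) = 0x00AAB1
k_4 = rotl(K, (1*4+3) mod 24) = rotl(K, 7) = 0x015562
k_5 = rotl(K, (1*5+3) mod 24) = rotl(K, 8) = 0x02AAC4
k_6 = rotl(K, (1*6+3) mod 24) = rotl(K, 9) = 0x055588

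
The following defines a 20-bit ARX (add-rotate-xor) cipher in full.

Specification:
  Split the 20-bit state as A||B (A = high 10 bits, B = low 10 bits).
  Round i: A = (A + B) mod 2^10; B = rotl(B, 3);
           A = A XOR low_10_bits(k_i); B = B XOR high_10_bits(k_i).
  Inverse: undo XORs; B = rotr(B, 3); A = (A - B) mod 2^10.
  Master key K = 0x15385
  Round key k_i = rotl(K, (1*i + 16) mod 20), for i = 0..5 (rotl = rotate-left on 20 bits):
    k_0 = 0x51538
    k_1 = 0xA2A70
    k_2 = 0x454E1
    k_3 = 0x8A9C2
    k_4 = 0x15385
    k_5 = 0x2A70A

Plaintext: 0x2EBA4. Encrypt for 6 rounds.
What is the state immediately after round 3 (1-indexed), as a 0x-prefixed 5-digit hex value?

s_0 = plaintext = 0x2EBA4
s_1 = Round(s_0, k_0) = 0x59862
s_2 = Round(s_1, k_1) = 0xEE19A
s_3 = Round(s_2, k_2) = 0x6CDC6
s_4 = Round(s_3, k_3) = 0xAEC19
s_5 = Round(s_4, k_4) = 0x5449C
s_6 = Round(s_5, k_5) = 0xB9C48

0x6CDC6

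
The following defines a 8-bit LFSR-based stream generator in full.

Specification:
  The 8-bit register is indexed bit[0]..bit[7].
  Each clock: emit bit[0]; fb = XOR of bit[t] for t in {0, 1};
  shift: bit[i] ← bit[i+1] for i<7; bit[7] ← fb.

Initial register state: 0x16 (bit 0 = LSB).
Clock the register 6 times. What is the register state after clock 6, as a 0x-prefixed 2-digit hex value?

0x74

reg_0 = 0x16
clock 1: out=0, reg = 0x8B
clock 2: out=1, reg = 0x45
clock 3: out=1, reg = 0xA2
clock 4: out=0, reg = 0xD1
clock 5: out=1, reg = 0xE8
clock 6: out=0, reg = 0x74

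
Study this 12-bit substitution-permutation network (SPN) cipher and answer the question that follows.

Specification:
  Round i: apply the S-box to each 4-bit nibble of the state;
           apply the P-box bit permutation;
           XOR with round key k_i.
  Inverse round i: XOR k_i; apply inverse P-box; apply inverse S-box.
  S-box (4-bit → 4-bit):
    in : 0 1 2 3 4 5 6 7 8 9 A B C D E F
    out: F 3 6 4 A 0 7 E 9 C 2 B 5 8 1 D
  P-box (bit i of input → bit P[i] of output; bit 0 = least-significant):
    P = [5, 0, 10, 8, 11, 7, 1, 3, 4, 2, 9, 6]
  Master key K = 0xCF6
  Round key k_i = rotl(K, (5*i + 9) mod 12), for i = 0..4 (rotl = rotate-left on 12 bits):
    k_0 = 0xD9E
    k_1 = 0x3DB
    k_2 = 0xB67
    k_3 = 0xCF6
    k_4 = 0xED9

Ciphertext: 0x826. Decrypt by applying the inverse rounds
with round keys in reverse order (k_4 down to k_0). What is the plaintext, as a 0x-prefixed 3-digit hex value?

0x21B

s_0 = ciphertext = 0x826
s_1 = InvRound(s_0, k_4) = 0x076
s_2 = InvRound(s_1, k_3) = 0x513
s_3 = InvRound(s_2, k_2) = 0x0EC
s_4 = InvRound(s_3, k_1) = 0x63B
s_5 = InvRound(s_4, k_0) = 0x21B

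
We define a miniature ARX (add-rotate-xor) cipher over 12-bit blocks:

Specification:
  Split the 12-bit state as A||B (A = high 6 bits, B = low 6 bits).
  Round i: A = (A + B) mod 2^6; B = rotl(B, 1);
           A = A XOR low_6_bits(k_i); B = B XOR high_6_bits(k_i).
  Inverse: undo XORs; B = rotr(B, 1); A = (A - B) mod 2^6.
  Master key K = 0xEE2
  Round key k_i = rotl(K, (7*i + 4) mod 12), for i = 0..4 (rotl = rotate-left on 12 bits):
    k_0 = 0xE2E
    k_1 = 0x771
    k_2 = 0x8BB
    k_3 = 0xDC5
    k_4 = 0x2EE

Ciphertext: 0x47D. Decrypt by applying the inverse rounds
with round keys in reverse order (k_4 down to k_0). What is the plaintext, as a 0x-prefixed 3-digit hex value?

s_0 = ciphertext = 0x47D
s_1 = InvRound(s_0, k_4) = 0x91B
s_2 = InvRound(s_1, k_3) = 0x2D6
s_3 = InvRound(s_2, k_2) = 0x59A
s_4 = InvRound(s_3, k_1) = 0x123
s_5 = InvRound(s_4, k_0) = 0xF6D

0xF6D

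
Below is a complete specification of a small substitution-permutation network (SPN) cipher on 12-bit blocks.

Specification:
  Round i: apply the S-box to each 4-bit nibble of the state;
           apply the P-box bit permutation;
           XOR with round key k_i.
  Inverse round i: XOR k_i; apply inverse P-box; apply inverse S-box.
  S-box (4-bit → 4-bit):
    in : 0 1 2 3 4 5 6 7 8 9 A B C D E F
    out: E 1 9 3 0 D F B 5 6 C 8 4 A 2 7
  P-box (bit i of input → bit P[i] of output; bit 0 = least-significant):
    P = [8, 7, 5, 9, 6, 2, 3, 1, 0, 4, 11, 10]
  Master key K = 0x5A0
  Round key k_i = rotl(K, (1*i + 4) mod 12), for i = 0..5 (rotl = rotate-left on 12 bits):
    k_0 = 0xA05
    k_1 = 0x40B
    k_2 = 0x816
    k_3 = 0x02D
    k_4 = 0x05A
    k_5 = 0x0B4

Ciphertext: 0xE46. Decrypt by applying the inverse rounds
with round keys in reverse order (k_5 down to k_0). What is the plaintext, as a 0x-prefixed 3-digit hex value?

0xC8B

s_0 = ciphertext = 0xE46
s_1 = InvRound(s_0, k_5) = 0x020
s_2 = InvRound(s_1, k_4) = 0xE5C
s_3 = InvRound(s_2, k_3) = 0x61A
s_4 = InvRound(s_3, k_2) = 0xA9B
s_5 = InvRound(s_4, k_1) = 0x04D
s_6 = InvRound(s_5, k_0) = 0xC8B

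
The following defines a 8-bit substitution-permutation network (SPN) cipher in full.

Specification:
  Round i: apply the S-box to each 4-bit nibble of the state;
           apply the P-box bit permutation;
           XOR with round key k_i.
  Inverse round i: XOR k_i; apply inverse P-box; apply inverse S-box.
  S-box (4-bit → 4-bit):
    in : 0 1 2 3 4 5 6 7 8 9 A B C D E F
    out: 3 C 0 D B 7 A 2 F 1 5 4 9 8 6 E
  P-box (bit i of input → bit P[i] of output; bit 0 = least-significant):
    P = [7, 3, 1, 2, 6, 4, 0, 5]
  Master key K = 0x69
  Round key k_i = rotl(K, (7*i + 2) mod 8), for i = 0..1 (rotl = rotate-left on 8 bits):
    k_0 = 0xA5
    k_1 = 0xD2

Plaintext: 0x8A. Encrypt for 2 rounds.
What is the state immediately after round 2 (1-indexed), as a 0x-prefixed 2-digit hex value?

0x8F

s_0 = plaintext = 0x8A
s_1 = Round(s_0, k_0) = 0x56
s_2 = Round(s_1, k_1) = 0x8F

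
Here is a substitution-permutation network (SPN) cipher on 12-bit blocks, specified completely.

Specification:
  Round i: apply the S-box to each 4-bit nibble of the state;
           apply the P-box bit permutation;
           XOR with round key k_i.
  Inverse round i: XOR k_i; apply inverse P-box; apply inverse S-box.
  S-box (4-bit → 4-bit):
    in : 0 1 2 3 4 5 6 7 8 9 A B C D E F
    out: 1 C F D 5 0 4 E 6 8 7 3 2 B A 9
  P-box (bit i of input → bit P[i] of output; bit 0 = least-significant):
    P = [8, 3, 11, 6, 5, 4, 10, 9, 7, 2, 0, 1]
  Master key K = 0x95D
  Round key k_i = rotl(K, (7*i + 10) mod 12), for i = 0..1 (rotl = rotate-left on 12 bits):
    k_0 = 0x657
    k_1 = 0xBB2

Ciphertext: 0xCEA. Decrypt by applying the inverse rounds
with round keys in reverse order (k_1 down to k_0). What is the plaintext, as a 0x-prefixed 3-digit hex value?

0x9FB

s_0 = ciphertext = 0xCEA
s_1 = InvRound(s_0, k_1) = 0x57D
s_2 = InvRound(s_1, k_0) = 0x9FB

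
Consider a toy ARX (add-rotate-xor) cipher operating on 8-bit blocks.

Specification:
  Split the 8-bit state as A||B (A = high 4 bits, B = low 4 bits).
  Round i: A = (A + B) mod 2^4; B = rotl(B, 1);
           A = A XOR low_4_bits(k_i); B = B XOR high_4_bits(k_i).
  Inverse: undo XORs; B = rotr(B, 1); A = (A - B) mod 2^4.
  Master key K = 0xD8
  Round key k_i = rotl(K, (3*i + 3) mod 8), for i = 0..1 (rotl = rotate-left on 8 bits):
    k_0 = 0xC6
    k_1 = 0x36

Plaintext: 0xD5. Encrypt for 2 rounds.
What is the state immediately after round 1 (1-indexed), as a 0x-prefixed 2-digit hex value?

s_0 = plaintext = 0xD5
s_1 = Round(s_0, k_0) = 0x46
s_2 = Round(s_1, k_1) = 0xCF

0x46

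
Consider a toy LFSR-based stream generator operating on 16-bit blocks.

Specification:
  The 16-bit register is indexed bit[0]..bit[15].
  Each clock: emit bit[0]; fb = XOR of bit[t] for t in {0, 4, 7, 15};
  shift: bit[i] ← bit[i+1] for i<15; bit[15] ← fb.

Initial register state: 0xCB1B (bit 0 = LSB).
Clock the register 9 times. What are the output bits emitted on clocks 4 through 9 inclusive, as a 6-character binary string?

110001

reg_0 = 0xCB1B
clock 1: out=1, reg = 0xE58D
clock 2: out=1, reg = 0xF2C6
clock 3: out=0, reg = 0x7963
clock 4: out=1, reg = 0xBCB1
clock 5: out=1, reg = 0x5E58
clock 6: out=0, reg = 0xAF2C
clock 7: out=0, reg = 0xD796
clock 8: out=0, reg = 0xEBCB
clock 9: out=1, reg = 0xF5E5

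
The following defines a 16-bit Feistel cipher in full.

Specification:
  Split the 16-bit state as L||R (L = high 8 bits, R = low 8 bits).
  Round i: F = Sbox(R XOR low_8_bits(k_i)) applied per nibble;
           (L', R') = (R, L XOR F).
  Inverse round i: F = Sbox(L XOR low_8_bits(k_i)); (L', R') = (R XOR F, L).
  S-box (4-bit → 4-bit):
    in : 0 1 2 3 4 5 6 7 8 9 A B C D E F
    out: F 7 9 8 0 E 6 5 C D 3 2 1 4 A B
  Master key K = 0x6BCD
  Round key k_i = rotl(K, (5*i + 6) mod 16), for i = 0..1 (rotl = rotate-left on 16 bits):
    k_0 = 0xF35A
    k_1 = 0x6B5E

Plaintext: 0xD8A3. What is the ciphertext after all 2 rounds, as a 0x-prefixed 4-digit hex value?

0x6521

s_0 = plaintext = 0xD8A3
s_1 = Round(s_0, k_0) = 0xA365
s_2 = Round(s_1, k_1) = 0x6521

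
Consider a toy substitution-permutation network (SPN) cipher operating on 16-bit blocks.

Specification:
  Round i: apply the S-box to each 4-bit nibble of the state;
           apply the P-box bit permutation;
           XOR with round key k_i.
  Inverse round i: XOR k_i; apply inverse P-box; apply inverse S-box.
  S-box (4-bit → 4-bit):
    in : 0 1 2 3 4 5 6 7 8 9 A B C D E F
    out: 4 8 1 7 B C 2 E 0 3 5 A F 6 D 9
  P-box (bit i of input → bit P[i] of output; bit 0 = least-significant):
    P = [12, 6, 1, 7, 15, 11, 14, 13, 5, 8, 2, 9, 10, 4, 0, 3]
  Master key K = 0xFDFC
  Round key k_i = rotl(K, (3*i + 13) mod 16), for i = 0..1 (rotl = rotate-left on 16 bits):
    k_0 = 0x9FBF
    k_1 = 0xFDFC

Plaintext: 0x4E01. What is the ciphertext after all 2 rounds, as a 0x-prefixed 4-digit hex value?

0xAC8F

s_0 = plaintext = 0x4E01
s_1 = Round(s_0, k_0) = 0xD903
s_2 = Round(s_1, k_1) = 0xAC8F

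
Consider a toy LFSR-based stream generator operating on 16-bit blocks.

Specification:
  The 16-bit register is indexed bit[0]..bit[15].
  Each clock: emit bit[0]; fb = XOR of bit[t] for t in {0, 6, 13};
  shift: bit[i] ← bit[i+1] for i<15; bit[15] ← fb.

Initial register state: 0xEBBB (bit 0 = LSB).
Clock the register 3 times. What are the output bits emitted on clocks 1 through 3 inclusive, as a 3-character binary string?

110

reg_0 = 0xEBBB
clock 1: out=1, reg = 0x75DD
clock 2: out=1, reg = 0xBAEE
clock 3: out=0, reg = 0x5D77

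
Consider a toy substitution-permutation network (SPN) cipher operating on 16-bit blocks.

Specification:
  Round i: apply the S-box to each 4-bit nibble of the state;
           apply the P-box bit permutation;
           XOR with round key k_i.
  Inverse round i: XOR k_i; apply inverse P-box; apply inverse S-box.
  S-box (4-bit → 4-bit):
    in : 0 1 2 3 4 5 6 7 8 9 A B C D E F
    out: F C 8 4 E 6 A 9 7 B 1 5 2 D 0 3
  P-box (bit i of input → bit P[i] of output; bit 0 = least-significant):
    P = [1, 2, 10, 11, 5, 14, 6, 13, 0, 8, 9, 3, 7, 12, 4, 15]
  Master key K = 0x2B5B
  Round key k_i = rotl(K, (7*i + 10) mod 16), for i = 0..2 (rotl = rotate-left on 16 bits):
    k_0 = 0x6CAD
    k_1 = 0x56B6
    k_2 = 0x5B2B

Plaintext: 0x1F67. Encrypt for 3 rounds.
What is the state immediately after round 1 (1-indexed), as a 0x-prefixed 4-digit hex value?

0x85BE

s_0 = plaintext = 0x1F67
s_1 = Round(s_0, k_0) = 0x85BE
s_2 = Round(s_1, k_1) = 0x4546
s_3 = Round(s_2, k_2) = 0xA07F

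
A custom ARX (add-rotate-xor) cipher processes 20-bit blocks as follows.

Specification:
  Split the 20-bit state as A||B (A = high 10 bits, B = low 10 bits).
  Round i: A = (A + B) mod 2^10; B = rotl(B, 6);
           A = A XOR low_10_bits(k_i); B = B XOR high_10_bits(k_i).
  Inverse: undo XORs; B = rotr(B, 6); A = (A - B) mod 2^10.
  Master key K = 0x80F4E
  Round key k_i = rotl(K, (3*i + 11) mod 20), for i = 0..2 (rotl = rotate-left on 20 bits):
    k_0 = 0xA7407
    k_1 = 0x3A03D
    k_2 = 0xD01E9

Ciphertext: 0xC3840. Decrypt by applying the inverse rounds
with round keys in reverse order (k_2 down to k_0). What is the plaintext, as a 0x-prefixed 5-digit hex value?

s_0 = ciphertext = 0xC3840
s_1 = InvRound(s_0, k_2) = 0xB6C0C
s_2 = InvRound(s_1, k_1) = 0x28E43
s_3 = InvRound(s_2, k_0) = 0xB05E3

0xB05E3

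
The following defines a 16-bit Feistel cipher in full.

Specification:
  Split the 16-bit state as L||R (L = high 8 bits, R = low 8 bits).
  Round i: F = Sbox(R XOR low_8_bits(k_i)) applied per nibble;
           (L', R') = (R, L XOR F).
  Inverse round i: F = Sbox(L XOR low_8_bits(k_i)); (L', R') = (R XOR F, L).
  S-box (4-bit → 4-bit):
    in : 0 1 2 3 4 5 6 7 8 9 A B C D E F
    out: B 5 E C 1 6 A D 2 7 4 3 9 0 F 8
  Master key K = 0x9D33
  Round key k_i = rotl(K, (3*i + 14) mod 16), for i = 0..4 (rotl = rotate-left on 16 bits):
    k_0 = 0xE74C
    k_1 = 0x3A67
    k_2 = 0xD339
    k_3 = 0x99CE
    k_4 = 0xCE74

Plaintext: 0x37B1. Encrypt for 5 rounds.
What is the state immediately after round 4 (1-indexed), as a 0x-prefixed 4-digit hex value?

0x9BDC

s_0 = plaintext = 0x37B1
s_1 = Round(s_0, k_0) = 0xB1B7
s_2 = Round(s_1, k_1) = 0xB7BA
s_3 = Round(s_2, k_2) = 0xBA9B
s_4 = Round(s_3, k_3) = 0x9BDC
s_5 = Round(s_4, k_4) = 0xDCD9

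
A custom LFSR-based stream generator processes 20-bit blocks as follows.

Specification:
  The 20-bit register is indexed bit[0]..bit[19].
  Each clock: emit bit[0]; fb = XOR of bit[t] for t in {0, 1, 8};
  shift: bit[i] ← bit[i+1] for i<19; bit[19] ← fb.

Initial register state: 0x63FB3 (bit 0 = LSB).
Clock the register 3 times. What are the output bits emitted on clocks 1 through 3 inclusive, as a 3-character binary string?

reg_0 = 0x63FB3
clock 1: out=1, reg = 0xB1FD9
clock 2: out=1, reg = 0x58FEC
clock 3: out=0, reg = 0xAC7F6

110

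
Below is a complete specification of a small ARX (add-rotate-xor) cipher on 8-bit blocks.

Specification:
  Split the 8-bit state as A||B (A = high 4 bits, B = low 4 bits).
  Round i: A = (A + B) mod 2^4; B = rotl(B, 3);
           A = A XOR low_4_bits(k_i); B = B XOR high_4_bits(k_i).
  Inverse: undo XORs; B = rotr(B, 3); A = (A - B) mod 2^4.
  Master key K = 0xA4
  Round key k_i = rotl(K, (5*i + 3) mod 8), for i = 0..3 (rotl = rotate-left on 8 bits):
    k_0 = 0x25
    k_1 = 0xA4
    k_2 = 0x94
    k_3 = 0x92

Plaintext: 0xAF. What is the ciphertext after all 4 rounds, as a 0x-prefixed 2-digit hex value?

s_0 = plaintext = 0xAF
s_1 = Round(s_0, k_0) = 0xCD
s_2 = Round(s_1, k_1) = 0xD4
s_3 = Round(s_2, k_2) = 0x5B
s_4 = Round(s_3, k_3) = 0x24

0x24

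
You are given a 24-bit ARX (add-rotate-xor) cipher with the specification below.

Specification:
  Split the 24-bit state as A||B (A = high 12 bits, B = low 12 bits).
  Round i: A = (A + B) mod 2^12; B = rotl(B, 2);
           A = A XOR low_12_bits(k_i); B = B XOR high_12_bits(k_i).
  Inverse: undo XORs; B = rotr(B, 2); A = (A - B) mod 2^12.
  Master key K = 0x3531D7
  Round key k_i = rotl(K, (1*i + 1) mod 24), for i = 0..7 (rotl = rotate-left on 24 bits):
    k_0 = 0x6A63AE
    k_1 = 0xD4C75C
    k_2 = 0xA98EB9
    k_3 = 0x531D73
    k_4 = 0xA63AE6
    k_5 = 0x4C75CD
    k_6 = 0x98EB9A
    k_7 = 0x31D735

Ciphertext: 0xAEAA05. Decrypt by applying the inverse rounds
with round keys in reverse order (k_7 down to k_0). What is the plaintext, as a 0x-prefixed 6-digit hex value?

0x984FF9

s_0 = ciphertext = 0xAEAA05
s_1 = InvRound(s_0, k_7) = 0xB99246
s_2 = InvRound(s_1, k_6) = 0xD112F2
s_3 = InvRound(s_2, k_5) = 0x34F58D
s_4 = InvRound(s_3, k_4) = 0xDAEBFB
s_5 = InvRound(s_4, k_3) = 0x52BBB2
s_6 = InvRound(s_5, k_2) = 0x34884A
s_7 = InvRound(s_6, k_1) = 0xAD3941
s_8 = InvRound(s_7, k_0) = 0x984FF9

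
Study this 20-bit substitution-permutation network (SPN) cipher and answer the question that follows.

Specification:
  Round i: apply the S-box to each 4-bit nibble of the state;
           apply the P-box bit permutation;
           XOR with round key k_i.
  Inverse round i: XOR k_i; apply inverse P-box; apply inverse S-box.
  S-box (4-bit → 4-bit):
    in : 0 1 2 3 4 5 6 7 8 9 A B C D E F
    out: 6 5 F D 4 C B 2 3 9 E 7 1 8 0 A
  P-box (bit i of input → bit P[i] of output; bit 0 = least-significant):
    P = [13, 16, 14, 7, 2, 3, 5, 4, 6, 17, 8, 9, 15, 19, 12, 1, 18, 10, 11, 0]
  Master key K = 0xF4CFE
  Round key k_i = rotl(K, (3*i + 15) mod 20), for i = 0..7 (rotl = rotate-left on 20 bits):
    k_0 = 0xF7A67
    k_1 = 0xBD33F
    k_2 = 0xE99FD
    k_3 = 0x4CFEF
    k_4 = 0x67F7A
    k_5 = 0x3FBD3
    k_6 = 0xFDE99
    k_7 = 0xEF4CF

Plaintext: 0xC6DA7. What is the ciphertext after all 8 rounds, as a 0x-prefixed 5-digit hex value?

0x8107C

s_0 = plaintext = 0xC6DA7
s_1 = Round(s_0, k_0) = 0x2F85D
s_2 = Round(s_1, k_1) = 0x5DFCC
s_3 = Round(s_2, k_2) = 0xCB3FA
s_4 = Round(s_3, k_3) = 0x91C37
s_5 = Round(s_4, k_4) = 0x3EF0F
s_6 = Round(s_5, k_5) = 0x4F17A
s_7 = Round(s_6, k_6) = 0x69753
s_8 = Round(s_7, k_7) = 0x8107C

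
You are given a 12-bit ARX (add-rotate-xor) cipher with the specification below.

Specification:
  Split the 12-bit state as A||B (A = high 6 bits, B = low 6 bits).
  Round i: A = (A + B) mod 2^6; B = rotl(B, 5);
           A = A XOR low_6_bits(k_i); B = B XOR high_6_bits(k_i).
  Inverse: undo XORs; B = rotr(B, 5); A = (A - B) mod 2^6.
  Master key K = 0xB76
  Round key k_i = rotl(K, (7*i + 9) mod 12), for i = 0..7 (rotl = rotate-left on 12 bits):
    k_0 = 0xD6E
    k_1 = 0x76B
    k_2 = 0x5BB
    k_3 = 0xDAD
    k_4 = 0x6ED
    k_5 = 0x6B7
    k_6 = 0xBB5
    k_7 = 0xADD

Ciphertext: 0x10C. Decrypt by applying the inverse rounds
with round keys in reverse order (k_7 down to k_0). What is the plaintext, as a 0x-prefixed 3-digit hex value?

s_0 = ciphertext = 0x10C
s_1 = InvRound(s_0, k_7) = 0x28F
s_2 = InvRound(s_1, k_6) = 0xF03
s_3 = InvRound(s_2, k_5) = 0x672
s_4 = InvRound(s_3, k_4) = 0x853
s_5 = InvRound(s_4, k_3) = 0x04B
s_6 = InvRound(s_5, k_2) = 0x03A
s_7 = InvRound(s_6, k_1) = 0x70F
s_8 = InvRound(s_7, k_0) = 0xF75

0xF75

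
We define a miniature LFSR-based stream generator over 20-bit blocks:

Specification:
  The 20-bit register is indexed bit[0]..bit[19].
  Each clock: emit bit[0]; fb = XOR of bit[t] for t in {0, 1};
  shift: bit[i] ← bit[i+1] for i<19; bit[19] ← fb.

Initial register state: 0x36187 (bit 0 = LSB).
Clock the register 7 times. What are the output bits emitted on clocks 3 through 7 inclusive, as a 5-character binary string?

reg_0 = 0x36187
clock 1: out=1, reg = 0x1B0C3
clock 2: out=1, reg = 0x0D861
clock 3: out=1, reg = 0x86C30
clock 4: out=0, reg = 0x43618
clock 5: out=0, reg = 0x21B0C
clock 6: out=0, reg = 0x10D86
clock 7: out=0, reg = 0x886C3

10000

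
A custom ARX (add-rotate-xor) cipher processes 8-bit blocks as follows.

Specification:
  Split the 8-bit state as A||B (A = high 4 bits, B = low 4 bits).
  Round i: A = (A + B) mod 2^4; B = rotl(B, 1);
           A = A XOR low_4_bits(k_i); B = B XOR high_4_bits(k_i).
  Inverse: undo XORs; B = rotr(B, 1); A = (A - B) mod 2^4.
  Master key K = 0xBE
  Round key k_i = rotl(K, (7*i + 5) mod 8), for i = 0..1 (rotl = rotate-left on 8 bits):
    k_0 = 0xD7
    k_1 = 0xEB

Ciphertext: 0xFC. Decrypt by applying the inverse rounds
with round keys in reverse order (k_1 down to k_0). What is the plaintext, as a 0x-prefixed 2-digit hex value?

s_0 = ciphertext = 0xFC
s_1 = InvRound(s_0, k_1) = 0x31
s_2 = InvRound(s_1, k_0) = 0xE6

0xE6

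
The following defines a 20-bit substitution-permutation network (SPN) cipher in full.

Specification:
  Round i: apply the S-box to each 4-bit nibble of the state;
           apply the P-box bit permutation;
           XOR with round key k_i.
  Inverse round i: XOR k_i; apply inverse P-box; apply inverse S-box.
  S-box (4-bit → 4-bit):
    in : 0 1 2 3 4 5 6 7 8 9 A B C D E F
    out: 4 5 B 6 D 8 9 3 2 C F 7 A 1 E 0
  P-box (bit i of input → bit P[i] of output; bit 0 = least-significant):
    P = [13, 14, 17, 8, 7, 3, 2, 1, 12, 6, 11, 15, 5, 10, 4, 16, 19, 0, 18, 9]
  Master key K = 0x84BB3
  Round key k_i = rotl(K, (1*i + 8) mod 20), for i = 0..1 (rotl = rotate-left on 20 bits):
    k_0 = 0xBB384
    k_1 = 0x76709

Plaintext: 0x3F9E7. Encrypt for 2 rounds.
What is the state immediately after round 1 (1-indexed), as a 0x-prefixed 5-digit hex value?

0xF5B8B

s_0 = plaintext = 0x3F9E7
s_1 = Round(s_0, k_0) = 0xF5B8B
s_2 = Round(s_1, k_1) = 0x41F41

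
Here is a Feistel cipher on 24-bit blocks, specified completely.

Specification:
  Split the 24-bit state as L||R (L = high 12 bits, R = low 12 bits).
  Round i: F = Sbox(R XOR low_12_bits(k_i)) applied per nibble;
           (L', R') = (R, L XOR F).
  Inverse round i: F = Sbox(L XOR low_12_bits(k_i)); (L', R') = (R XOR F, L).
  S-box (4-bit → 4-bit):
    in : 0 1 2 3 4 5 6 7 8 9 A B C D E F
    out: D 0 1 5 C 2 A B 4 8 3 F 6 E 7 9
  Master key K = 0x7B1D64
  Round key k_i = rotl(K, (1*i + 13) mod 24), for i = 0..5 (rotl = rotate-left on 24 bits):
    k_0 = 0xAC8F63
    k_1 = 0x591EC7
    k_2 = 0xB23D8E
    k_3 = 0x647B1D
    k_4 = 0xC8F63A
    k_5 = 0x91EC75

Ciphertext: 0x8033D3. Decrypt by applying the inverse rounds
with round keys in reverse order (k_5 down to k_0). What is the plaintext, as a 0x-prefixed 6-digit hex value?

0xFF9D34

s_0 = ciphertext = 0x8033D3
s_1 = InvRound(s_0, k_5) = 0xF69803
s_2 = InvRound(s_1, k_4) = 0x026F69
s_3 = InvRound(s_2, k_3) = 0x036026
s_4 = InvRound(s_3, k_2) = 0xED2036
s_5 = InvRound(s_4, k_1) = 0xD34ED2
s_6 = InvRound(s_5, k_0) = 0xFF9D34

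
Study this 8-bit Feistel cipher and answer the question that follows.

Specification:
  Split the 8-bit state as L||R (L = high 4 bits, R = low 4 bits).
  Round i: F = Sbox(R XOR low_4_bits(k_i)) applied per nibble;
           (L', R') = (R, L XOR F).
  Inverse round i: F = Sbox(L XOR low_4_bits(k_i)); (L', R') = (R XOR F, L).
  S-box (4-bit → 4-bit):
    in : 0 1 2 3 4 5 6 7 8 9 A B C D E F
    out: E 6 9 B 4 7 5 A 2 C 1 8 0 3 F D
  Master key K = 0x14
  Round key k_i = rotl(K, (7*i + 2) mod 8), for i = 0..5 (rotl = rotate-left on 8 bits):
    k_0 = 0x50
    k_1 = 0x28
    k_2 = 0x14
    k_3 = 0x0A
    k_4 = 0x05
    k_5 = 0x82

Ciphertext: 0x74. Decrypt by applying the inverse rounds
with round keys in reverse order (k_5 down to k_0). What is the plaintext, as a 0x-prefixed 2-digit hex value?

0xC2

s_0 = ciphertext = 0x74
s_1 = InvRound(s_0, k_5) = 0x37
s_2 = InvRound(s_1, k_4) = 0x23
s_3 = InvRound(s_2, k_3) = 0x12
s_4 = InvRound(s_3, k_2) = 0x51
s_5 = InvRound(s_4, k_1) = 0x25
s_6 = InvRound(s_5, k_0) = 0xC2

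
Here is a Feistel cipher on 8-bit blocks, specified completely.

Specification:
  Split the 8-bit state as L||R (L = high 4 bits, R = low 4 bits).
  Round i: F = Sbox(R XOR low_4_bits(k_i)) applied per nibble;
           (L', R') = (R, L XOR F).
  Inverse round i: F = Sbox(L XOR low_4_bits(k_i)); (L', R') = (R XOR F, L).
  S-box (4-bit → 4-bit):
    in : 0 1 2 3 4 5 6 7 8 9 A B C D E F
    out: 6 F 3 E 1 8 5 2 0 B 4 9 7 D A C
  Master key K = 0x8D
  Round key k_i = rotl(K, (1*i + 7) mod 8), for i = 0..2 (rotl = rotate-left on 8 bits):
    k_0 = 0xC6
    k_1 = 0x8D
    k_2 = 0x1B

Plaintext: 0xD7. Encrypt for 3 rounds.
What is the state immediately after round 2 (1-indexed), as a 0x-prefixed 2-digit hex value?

s_0 = plaintext = 0xD7
s_1 = Round(s_0, k_0) = 0x72
s_2 = Round(s_1, k_1) = 0x2B
s_3 = Round(s_2, k_2) = 0xB4

0x2B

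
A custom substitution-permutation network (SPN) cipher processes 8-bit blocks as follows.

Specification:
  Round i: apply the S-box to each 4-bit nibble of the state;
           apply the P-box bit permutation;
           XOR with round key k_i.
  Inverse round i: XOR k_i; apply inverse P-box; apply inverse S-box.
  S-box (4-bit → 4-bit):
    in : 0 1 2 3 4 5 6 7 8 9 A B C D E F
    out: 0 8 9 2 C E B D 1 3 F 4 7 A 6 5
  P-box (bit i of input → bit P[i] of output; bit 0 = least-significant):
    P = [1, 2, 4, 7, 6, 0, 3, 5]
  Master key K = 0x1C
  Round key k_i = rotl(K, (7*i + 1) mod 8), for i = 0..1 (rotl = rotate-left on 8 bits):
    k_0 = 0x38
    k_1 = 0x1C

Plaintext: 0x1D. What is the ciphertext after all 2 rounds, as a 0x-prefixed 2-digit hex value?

s_0 = plaintext = 0x1D
s_1 = Round(s_0, k_0) = 0x9C
s_2 = Round(s_1, k_1) = 0x4B

0x4B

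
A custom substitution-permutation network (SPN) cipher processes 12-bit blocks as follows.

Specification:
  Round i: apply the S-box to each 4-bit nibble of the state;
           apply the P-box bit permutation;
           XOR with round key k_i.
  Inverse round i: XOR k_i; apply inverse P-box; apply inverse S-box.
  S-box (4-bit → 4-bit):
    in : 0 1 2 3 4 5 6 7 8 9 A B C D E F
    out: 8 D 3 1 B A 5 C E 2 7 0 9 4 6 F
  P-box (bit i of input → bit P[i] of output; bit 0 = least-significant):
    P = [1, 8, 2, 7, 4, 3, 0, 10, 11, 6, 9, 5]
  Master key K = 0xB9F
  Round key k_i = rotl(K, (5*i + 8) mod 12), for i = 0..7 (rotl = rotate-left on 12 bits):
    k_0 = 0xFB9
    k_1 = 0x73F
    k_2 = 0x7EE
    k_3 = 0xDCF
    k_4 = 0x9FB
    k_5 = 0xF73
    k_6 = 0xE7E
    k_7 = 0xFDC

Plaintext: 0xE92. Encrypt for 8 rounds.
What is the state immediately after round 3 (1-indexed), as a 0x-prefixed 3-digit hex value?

s_0 = plaintext = 0xE92
s_1 = Round(s_0, k_0) = 0xCF3
s_2 = Round(s_1, k_1) = 0xB04
s_3 = Round(s_2, k_2) = 0x26C
s_4 = Round(s_3, k_3) = 0x51C
s_5 = Round(s_4, k_4) = 0xD08
s_6 = Round(s_5, k_5) = 0x8F7
s_7 = Round(s_6, k_6) = 0x883
s_8 = Round(s_7, k_7) = 0x9B7

0x26C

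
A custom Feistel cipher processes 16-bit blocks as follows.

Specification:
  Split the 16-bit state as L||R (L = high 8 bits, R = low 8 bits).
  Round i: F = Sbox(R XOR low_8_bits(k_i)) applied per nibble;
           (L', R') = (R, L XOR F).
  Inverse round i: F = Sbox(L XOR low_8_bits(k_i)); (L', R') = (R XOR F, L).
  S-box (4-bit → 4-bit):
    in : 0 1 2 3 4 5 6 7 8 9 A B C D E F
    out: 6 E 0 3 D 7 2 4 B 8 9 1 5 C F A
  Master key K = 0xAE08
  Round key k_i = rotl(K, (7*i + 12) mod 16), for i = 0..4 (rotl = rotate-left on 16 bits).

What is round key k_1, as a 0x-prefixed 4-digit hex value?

K = 0xAE08
k_0 = rotl(K, (7*0+12) mod 16) = rotl(K, 12) = 0x8AE0
k_1 = rotl(K, (7*1+12) mod 16) = rotl(K, 3) = 0x7045

0x7045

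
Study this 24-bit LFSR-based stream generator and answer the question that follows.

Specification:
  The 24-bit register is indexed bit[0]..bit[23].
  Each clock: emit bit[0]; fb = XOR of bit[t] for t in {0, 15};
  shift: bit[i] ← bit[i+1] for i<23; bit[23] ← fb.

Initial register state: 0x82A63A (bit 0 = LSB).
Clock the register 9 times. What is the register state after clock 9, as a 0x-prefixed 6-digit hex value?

reg_0 = 0x82A63A
clock 1: out=0, reg = 0xC1531D
clock 2: out=1, reg = 0xE0A98E
clock 3: out=0, reg = 0xF054C7
clock 4: out=1, reg = 0xF82A63
clock 5: out=1, reg = 0xFC1531
clock 6: out=1, reg = 0xFE0A98
clock 7: out=0, reg = 0x7F054C
clock 8: out=0, reg = 0x3F82A6
clock 9: out=0, reg = 0x9FC153

0x9FC153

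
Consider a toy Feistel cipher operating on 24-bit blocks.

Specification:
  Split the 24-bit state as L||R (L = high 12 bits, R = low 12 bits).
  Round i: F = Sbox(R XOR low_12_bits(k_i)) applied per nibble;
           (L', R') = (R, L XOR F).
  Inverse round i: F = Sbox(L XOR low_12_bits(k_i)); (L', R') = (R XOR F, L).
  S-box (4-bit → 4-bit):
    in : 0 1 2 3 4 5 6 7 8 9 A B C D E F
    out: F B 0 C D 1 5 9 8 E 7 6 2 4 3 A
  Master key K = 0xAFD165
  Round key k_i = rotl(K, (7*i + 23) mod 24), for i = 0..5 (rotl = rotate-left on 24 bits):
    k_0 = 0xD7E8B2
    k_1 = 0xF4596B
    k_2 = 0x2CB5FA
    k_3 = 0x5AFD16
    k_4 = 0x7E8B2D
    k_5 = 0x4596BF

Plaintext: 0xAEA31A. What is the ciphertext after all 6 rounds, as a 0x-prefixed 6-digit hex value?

0xECE236

s_0 = plaintext = 0xAEA31A
s_1 = Round(s_0, k_0) = 0x31AC92
s_2 = Round(s_1, k_1) = 0xC922B4
s_3 = Round(s_2, k_2) = 0x2B4541
s_4 = Round(s_3, k_3) = 0x541AAD
s_5 = Round(s_4, k_4) = 0xAADECE
s_6 = Round(s_5, k_5) = 0xECE236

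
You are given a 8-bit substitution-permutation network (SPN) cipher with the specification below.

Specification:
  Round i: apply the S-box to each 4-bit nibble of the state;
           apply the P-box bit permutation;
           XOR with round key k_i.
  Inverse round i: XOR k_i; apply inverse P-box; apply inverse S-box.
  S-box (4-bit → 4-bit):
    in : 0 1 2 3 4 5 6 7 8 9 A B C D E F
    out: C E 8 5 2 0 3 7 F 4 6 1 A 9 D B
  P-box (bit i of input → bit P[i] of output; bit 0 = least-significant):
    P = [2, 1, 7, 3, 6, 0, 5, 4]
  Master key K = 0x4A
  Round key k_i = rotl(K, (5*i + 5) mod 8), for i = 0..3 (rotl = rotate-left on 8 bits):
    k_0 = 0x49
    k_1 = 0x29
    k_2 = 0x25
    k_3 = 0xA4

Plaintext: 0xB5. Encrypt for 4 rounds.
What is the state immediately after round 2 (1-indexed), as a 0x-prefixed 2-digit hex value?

s_0 = plaintext = 0xB5
s_1 = Round(s_0, k_0) = 0x09
s_2 = Round(s_1, k_1) = 0x99
s_3 = Round(s_2, k_2) = 0x85
s_4 = Round(s_3, k_3) = 0xD5

0x99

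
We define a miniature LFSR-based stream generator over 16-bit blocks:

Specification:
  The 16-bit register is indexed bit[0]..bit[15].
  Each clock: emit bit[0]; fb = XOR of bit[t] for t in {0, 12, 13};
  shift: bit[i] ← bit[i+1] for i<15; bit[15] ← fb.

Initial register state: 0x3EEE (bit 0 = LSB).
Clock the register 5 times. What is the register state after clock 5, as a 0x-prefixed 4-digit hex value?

0x61F7

reg_0 = 0x3EEE
clock 1: out=0, reg = 0x1F77
clock 2: out=1, reg = 0x0FBB
clock 3: out=1, reg = 0x87DD
clock 4: out=1, reg = 0xC3EE
clock 5: out=0, reg = 0x61F7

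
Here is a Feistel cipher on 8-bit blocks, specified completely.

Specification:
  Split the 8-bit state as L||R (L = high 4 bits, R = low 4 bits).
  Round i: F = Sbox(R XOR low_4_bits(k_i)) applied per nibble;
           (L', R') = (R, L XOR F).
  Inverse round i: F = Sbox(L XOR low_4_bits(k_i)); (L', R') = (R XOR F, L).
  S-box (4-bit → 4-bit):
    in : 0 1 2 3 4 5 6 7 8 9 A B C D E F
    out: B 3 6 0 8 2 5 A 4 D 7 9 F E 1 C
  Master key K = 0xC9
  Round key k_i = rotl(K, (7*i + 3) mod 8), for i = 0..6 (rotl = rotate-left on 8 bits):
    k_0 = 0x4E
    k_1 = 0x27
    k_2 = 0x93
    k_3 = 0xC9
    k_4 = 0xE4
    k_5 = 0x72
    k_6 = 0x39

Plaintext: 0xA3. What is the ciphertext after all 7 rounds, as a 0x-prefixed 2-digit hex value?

0xFC

s_0 = plaintext = 0xA3
s_1 = Round(s_0, k_0) = 0x34
s_2 = Round(s_1, k_1) = 0x43
s_3 = Round(s_2, k_2) = 0x3F
s_4 = Round(s_3, k_3) = 0xF6
s_5 = Round(s_4, k_4) = 0x69
s_6 = Round(s_5, k_5) = 0x9F
s_7 = Round(s_6, k_6) = 0xFC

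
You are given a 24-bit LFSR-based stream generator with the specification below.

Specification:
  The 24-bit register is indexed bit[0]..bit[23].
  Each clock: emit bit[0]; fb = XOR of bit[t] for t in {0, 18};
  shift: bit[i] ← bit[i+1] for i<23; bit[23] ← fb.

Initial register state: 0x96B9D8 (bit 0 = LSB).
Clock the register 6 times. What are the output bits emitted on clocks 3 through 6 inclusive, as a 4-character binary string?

0110

reg_0 = 0x96B9D8
clock 1: out=0, reg = 0xCB5CEC
clock 2: out=0, reg = 0x65AE76
clock 3: out=0, reg = 0xB2D73B
clock 4: out=1, reg = 0xD96B9D
clock 5: out=1, reg = 0xECB5CE
clock 6: out=0, reg = 0xF65AE7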